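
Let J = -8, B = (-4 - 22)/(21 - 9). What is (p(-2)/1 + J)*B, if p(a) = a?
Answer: 65/3 ≈ 21.667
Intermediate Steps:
B = -13/6 (B = -26/12 = -26*1/12 = -13/6 ≈ -2.1667)
(p(-2)/1 + J)*B = (-2/1 - 8)*(-13/6) = (-2*1 - 8)*(-13/6) = (-2 - 8)*(-13/6) = -10*(-13/6) = 65/3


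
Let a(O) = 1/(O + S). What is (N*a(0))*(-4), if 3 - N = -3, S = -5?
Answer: 24/5 ≈ 4.8000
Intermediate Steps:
a(O) = 1/(-5 + O) (a(O) = 1/(O - 5) = 1/(-5 + O))
N = 6 (N = 3 - 1*(-3) = 3 + 3 = 6)
(N*a(0))*(-4) = (6/(-5 + 0))*(-4) = (6/(-5))*(-4) = (6*(-1/5))*(-4) = -6/5*(-4) = 24/5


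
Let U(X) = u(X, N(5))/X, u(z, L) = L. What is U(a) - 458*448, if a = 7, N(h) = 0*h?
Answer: -205184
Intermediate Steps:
N(h) = 0
U(X) = 0 (U(X) = 0/X = 0)
U(a) - 458*448 = 0 - 458*448 = 0 - 205184 = -205184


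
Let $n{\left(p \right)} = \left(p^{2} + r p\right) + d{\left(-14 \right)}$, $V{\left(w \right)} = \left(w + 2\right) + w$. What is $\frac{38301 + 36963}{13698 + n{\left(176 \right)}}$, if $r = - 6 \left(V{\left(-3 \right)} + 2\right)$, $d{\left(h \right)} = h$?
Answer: $\frac{18816}{11693} \approx 1.6092$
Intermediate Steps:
$V{\left(w \right)} = 2 + 2 w$ ($V{\left(w \right)} = \left(2 + w\right) + w = 2 + 2 w$)
$r = 12$ ($r = - 6 \left(\left(2 + 2 \left(-3\right)\right) + 2\right) = - 6 \left(\left(2 - 6\right) + 2\right) = - 6 \left(-4 + 2\right) = \left(-6\right) \left(-2\right) = 12$)
$n{\left(p \right)} = -14 + p^{2} + 12 p$ ($n{\left(p \right)} = \left(p^{2} + 12 p\right) - 14 = -14 + p^{2} + 12 p$)
$\frac{38301 + 36963}{13698 + n{\left(176 \right)}} = \frac{38301 + 36963}{13698 + \left(-14 + 176^{2} + 12 \cdot 176\right)} = \frac{75264}{13698 + \left(-14 + 30976 + 2112\right)} = \frac{75264}{13698 + 33074} = \frac{75264}{46772} = 75264 \cdot \frac{1}{46772} = \frac{18816}{11693}$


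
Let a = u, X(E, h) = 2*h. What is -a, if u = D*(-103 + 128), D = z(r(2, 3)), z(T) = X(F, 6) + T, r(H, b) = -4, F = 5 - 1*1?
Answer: -200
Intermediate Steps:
F = 4 (F = 5 - 1 = 4)
z(T) = 12 + T (z(T) = 2*6 + T = 12 + T)
D = 8 (D = 12 - 4 = 8)
u = 200 (u = 8*(-103 + 128) = 8*25 = 200)
a = 200
-a = -1*200 = -200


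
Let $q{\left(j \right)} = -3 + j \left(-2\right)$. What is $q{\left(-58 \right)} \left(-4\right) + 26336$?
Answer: $25884$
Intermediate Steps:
$q{\left(j \right)} = -3 - 2 j$
$q{\left(-58 \right)} \left(-4\right) + 26336 = \left(-3 - -116\right) \left(-4\right) + 26336 = \left(-3 + 116\right) \left(-4\right) + 26336 = 113 \left(-4\right) + 26336 = -452 + 26336 = 25884$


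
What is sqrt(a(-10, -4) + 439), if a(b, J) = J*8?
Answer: sqrt(407) ≈ 20.174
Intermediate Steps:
a(b, J) = 8*J
sqrt(a(-10, -4) + 439) = sqrt(8*(-4) + 439) = sqrt(-32 + 439) = sqrt(407)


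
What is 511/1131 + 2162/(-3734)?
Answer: -268574/2111577 ≈ -0.12719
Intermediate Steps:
511/1131 + 2162/(-3734) = 511*(1/1131) + 2162*(-1/3734) = 511/1131 - 1081/1867 = -268574/2111577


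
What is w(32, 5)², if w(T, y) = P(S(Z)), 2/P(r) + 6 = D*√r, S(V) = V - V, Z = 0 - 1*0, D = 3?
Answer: ⅑ ≈ 0.11111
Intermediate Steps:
Z = 0 (Z = 0 + 0 = 0)
S(V) = 0
P(r) = 2/(-6 + 3*√r)
w(T, y) = -⅓ (w(T, y) = 2/(3*(-2 + √0)) = 2/(3*(-2 + 0)) = (⅔)/(-2) = (⅔)*(-½) = -⅓)
w(32, 5)² = (-⅓)² = ⅑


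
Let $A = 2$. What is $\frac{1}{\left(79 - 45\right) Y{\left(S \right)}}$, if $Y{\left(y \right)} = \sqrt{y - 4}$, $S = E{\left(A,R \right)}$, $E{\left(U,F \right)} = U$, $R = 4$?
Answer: $- \frac{i \sqrt{2}}{68} \approx - 0.020797 i$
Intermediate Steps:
$S = 2$
$Y{\left(y \right)} = \sqrt{-4 + y}$
$\frac{1}{\left(79 - 45\right) Y{\left(S \right)}} = \frac{1}{\left(79 - 45\right) \sqrt{-4 + 2}} = \frac{1}{34 \sqrt{-2}} = \frac{1}{34 i \sqrt{2}} = - \frac{i \sqrt{2}}{68}$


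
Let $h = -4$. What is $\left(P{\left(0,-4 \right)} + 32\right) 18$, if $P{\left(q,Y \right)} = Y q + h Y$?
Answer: $864$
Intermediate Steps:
$P{\left(q,Y \right)} = - 4 Y + Y q$ ($P{\left(q,Y \right)} = Y q - 4 Y = - 4 Y + Y q$)
$\left(P{\left(0,-4 \right)} + 32\right) 18 = \left(- 4 \left(-4 + 0\right) + 32\right) 18 = \left(\left(-4\right) \left(-4\right) + 32\right) 18 = \left(16 + 32\right) 18 = 48 \cdot 18 = 864$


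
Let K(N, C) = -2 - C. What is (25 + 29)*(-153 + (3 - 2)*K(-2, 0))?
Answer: -8370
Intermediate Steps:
(25 + 29)*(-153 + (3 - 2)*K(-2, 0)) = (25 + 29)*(-153 + (3 - 2)*(-2 - 1*0)) = 54*(-153 + 1*(-2 + 0)) = 54*(-153 + 1*(-2)) = 54*(-153 - 2) = 54*(-155) = -8370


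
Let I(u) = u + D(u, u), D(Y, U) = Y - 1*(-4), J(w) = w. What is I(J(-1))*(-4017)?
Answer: -8034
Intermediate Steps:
D(Y, U) = 4 + Y (D(Y, U) = Y + 4 = 4 + Y)
I(u) = 4 + 2*u (I(u) = u + (4 + u) = 4 + 2*u)
I(J(-1))*(-4017) = (4 + 2*(-1))*(-4017) = (4 - 2)*(-4017) = 2*(-4017) = -8034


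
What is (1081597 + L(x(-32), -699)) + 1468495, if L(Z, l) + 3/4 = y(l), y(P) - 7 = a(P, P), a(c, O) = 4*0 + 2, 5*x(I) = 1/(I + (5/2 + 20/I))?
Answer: 10200401/4 ≈ 2.5501e+6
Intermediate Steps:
x(I) = 1/(5*(5/2 + I + 20/I)) (x(I) = 1/(5*(I + (5/2 + 20/I))) = 1/(5*(5/2 + I + 20/I)))
a(c, O) = 2 (a(c, O) = 0 + 2 = 2)
y(P) = 9 (y(P) = 7 + 2 = 9)
L(Z, l) = 33/4 (L(Z, l) = -3/4 + 9 = 33/4)
(1081597 + L(x(-32), -699)) + 1468495 = (1081597 + 33/4) + 1468495 = 4326421/4 + 1468495 = 10200401/4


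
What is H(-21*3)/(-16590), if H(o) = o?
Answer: 3/790 ≈ 0.0037975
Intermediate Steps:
H(-21*3)/(-16590) = -21*3/(-16590) = -63*(-1/16590) = 3/790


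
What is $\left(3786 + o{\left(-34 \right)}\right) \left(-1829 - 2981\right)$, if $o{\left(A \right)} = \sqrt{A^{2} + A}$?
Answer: $-18210660 - 4810 \sqrt{1122} \approx -1.8372 \cdot 10^{7}$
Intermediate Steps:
$o{\left(A \right)} = \sqrt{A + A^{2}}$
$\left(3786 + o{\left(-34 \right)}\right) \left(-1829 - 2981\right) = \left(3786 + \sqrt{- 34 \left(1 - 34\right)}\right) \left(-1829 - 2981\right) = \left(3786 + \sqrt{\left(-34\right) \left(-33\right)}\right) \left(-4810\right) = \left(3786 + \sqrt{1122}\right) \left(-4810\right) = -18210660 - 4810 \sqrt{1122}$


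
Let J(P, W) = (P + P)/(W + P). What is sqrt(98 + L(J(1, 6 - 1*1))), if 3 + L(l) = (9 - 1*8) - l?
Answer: sqrt(861)/3 ≈ 9.7809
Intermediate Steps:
J(P, W) = 2*P/(P + W) (J(P, W) = (2*P)/(P + W) = 2*P/(P + W))
L(l) = -2 - l (L(l) = -3 + ((9 - 1*8) - l) = -3 + ((9 - 8) - l) = -3 + (1 - l) = -2 - l)
sqrt(98 + L(J(1, 6 - 1*1))) = sqrt(98 + (-2 - 2/(1 + (6 - 1*1)))) = sqrt(98 + (-2 - 2/(1 + (6 - 1)))) = sqrt(98 + (-2 - 2/(1 + 5))) = sqrt(98 + (-2 - 2/6)) = sqrt(98 + (-2 - 1*1/3)) = sqrt(98 + (-2 - 1/3)) = sqrt(98 - 7/3) = sqrt(287/3) = sqrt(861)/3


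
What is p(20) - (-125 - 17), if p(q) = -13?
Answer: 129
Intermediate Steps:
p(20) - (-125 - 17) = -13 - (-125 - 17) = -13 - 1*(-142) = -13 + 142 = 129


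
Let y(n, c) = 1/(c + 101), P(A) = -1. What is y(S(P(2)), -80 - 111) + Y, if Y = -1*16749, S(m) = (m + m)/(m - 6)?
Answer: -1507411/90 ≈ -16749.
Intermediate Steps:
S(m) = 2*m/(-6 + m) (S(m) = (2*m)/(-6 + m) = 2*m/(-6 + m))
y(n, c) = 1/(101 + c)
Y = -16749
y(S(P(2)), -80 - 111) + Y = 1/(101 + (-80 - 111)) - 16749 = 1/(101 - 191) - 16749 = 1/(-90) - 16749 = -1/90 - 16749 = -1507411/90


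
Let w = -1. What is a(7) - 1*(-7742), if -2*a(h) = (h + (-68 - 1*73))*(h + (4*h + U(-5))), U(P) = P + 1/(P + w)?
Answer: 58445/6 ≈ 9740.8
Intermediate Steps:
U(P) = P + 1/(-1 + P) (U(P) = P + 1/(P - 1) = P + 1/(-1 + P))
a(h) = -(-141 + h)*(-31/6 + 5*h)/2 (a(h) = -(h + (-68 - 1*73))*(h + (4*h + (1 + (-5)² - 1*(-5))/(-1 - 5)))/2 = -(h + (-68 - 73))*(h + (4*h + (1 + 25 + 5)/(-6)))/2 = -(h - 141)*(h + (4*h - ⅙*31))/2 = -(-141 + h)*(h + (4*h - 31/6))/2 = -(-141 + h)*(h + (-31/6 + 4*h))/2 = -(-141 + h)*(-31/6 + 5*h)/2)
a(7) - 1*(-7742) = (-1457/4 - 5/2*7² + (4261/12)*7) - 1*(-7742) = (-1457/4 - 5/2*49 + 29827/12) + 7742 = (-1457/4 - 245/2 + 29827/12) + 7742 = 11993/6 + 7742 = 58445/6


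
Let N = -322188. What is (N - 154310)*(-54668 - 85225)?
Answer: 66658734714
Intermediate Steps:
(N - 154310)*(-54668 - 85225) = (-322188 - 154310)*(-54668 - 85225) = -476498*(-139893) = 66658734714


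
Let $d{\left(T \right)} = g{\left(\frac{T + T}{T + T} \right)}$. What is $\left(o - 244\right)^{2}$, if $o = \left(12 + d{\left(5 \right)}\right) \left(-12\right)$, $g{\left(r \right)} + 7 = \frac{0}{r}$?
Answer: $92416$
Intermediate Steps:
$g{\left(r \right)} = -7$ ($g{\left(r \right)} = -7 + \frac{0}{r} = -7 + 0 = -7$)
$d{\left(T \right)} = -7$
$o = -60$ ($o = \left(12 - 7\right) \left(-12\right) = 5 \left(-12\right) = -60$)
$\left(o - 244\right)^{2} = \left(-60 - 244\right)^{2} = \left(-304\right)^{2} = 92416$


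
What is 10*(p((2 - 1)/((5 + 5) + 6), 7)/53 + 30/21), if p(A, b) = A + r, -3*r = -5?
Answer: 130105/8904 ≈ 14.612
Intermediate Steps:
r = 5/3 (r = -⅓*(-5) = 5/3 ≈ 1.6667)
p(A, b) = 5/3 + A (p(A, b) = A + 5/3 = 5/3 + A)
10*(p((2 - 1)/((5 + 5) + 6), 7)/53 + 30/21) = 10*((5/3 + (2 - 1)/((5 + 5) + 6))/53 + 30/21) = 10*((5/3 + 1/(10 + 6))*(1/53) + 30*(1/21)) = 10*((5/3 + 1/16)*(1/53) + 10/7) = 10*((83/48)*(1/53) + 10/7) = 10*(83/2544 + 10/7) = 10*(26021/17808) = 130105/8904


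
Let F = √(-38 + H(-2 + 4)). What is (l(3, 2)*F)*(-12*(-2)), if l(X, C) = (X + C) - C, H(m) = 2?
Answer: 432*I ≈ 432.0*I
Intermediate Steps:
F = 6*I (F = √(-38 + 2) = √(-36) = 6*I ≈ 6.0*I)
l(X, C) = X (l(X, C) = (C + X) - C = X)
(l(3, 2)*F)*(-12*(-2)) = (3*(6*I))*(-12*(-2)) = (18*I)*24 = 432*I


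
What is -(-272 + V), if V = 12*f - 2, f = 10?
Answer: 154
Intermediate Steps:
V = 118 (V = 12*10 - 2 = 120 - 2 = 118)
-(-272 + V) = -(-272 + 118) = -1*(-154) = 154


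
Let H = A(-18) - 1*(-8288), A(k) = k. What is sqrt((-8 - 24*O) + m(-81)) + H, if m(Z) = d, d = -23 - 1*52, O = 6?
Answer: 8270 + I*sqrt(227) ≈ 8270.0 + 15.067*I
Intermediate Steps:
d = -75 (d = -23 - 52 = -75)
m(Z) = -75
H = 8270 (H = -18 - 1*(-8288) = -18 + 8288 = 8270)
sqrt((-8 - 24*O) + m(-81)) + H = sqrt((-8 - 24*6) - 75) + 8270 = sqrt((-8 - 144) - 75) + 8270 = sqrt(-152 - 75) + 8270 = sqrt(-227) + 8270 = I*sqrt(227) + 8270 = 8270 + I*sqrt(227)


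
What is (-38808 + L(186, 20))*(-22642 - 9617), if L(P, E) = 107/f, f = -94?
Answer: 117682735281/94 ≈ 1.2519e+9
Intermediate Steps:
L(P, E) = -107/94 (L(P, E) = 107/(-94) = 107*(-1/94) = -107/94)
(-38808 + L(186, 20))*(-22642 - 9617) = (-38808 - 107/94)*(-22642 - 9617) = -3648059/94*(-32259) = 117682735281/94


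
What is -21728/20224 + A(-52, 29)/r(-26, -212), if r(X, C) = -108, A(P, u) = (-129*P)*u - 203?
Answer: -30722315/17064 ≈ -1800.4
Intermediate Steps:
A(P, u) = -203 - 129*P*u (A(P, u) = -129*P*u - 203 = -203 - 129*P*u)
-21728/20224 + A(-52, 29)/r(-26, -212) = -21728/20224 + (-203 - 129*(-52)*29)/(-108) = -21728*1/20224 + (-203 + 194532)*(-1/108) = -679/632 + 194329*(-1/108) = -679/632 - 194329/108 = -30722315/17064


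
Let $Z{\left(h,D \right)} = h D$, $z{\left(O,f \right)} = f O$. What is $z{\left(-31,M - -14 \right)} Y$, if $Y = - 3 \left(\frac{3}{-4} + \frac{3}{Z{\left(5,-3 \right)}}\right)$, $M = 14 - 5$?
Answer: $- \frac{40641}{20} \approx -2032.1$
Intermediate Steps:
$M = 9$
$z{\left(O,f \right)} = O f$
$Z{\left(h,D \right)} = D h$
$Y = \frac{57}{20}$ ($Y = - 3 \left(\frac{3}{-4} + \frac{3}{\left(-3\right) 5}\right) = - 3 \left(3 \left(- \frac{1}{4}\right) + \frac{3}{-15}\right) = - 3 \left(- \frac{3}{4} + 3 \left(- \frac{1}{15}\right)\right) = - 3 \left(- \frac{3}{4} - \frac{1}{5}\right) = \left(-3\right) \left(- \frac{19}{20}\right) = \frac{57}{20} \approx 2.85$)
$z{\left(-31,M - -14 \right)} Y = - 31 \left(9 - -14\right) \frac{57}{20} = - 31 \left(9 + 14\right) \frac{57}{20} = \left(-31\right) 23 \cdot \frac{57}{20} = \left(-713\right) \frac{57}{20} = - \frac{40641}{20}$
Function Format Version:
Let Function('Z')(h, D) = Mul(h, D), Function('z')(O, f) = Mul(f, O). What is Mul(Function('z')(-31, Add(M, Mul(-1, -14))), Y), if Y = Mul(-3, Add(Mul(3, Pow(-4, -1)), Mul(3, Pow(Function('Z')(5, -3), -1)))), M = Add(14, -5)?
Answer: Rational(-40641, 20) ≈ -2032.1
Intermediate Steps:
M = 9
Function('z')(O, f) = Mul(O, f)
Function('Z')(h, D) = Mul(D, h)
Y = Rational(57, 20) (Y = Mul(-3, Add(Mul(3, Pow(-4, -1)), Mul(3, Pow(Mul(-3, 5), -1)))) = Mul(-3, Add(Mul(3, Rational(-1, 4)), Mul(3, Pow(-15, -1)))) = Mul(-3, Add(Rational(-3, 4), Mul(3, Rational(-1, 15)))) = Mul(-3, Add(Rational(-3, 4), Rational(-1, 5))) = Mul(-3, Rational(-19, 20)) = Rational(57, 20) ≈ 2.8500)
Mul(Function('z')(-31, Add(M, Mul(-1, -14))), Y) = Mul(Mul(-31, Add(9, Mul(-1, -14))), Rational(57, 20)) = Mul(Mul(-31, Add(9, 14)), Rational(57, 20)) = Mul(Mul(-31, 23), Rational(57, 20)) = Mul(-713, Rational(57, 20)) = Rational(-40641, 20)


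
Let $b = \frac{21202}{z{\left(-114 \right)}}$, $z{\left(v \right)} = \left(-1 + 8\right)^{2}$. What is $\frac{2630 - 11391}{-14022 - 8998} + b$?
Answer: $\frac{488499329}{1127980} \approx 433.07$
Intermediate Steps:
$z{\left(v \right)} = 49$ ($z{\left(v \right)} = 7^{2} = 49$)
$b = \frac{21202}{49} \approx 432.69$
$\frac{2630 - 11391}{-14022 - 8998} + b = \frac{2630 - 11391}{-14022 - 8998} + \frac{21202}{49} = - \frac{8761}{-23020} + \frac{21202}{49} = \left(-8761\right) \left(- \frac{1}{23020}\right) + \frac{21202}{49} = \frac{8761}{23020} + \frac{21202}{49} = \frac{488499329}{1127980}$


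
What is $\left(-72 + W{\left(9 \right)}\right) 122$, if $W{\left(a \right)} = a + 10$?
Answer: $-6466$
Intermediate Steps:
$W{\left(a \right)} = 10 + a$
$\left(-72 + W{\left(9 \right)}\right) 122 = \left(-72 + \left(10 + 9\right)\right) 122 = \left(-72 + 19\right) 122 = \left(-53\right) 122 = -6466$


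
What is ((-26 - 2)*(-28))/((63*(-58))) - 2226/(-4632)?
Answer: 53599/201492 ≈ 0.26601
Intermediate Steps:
((-26 - 2)*(-28))/((63*(-58))) - 2226/(-4632) = -28*(-28)/(-3654) - 2226*(-1/4632) = 784*(-1/3654) + 371/772 = -56/261 + 371/772 = 53599/201492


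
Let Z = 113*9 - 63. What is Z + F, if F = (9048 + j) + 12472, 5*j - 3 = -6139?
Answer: 106234/5 ≈ 21247.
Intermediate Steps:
j = -6136/5 (j = 3/5 + (1/5)*(-6139) = 3/5 - 6139/5 = -6136/5 ≈ -1227.2)
Z = 954 (Z = 1017 - 63 = 954)
F = 101464/5 (F = (9048 - 6136/5) + 12472 = 39104/5 + 12472 = 101464/5 ≈ 20293.)
Z + F = 954 + 101464/5 = 106234/5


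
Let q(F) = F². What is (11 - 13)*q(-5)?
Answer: -50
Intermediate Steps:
(11 - 13)*q(-5) = (11 - 13)*(-5)² = -2*25 = -50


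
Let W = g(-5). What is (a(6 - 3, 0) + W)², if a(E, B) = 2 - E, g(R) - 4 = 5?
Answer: 64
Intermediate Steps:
g(R) = 9 (g(R) = 4 + 5 = 9)
W = 9
(a(6 - 3, 0) + W)² = ((2 - (6 - 3)) + 9)² = ((2 - 1*3) + 9)² = ((2 - 3) + 9)² = (-1 + 9)² = 8² = 64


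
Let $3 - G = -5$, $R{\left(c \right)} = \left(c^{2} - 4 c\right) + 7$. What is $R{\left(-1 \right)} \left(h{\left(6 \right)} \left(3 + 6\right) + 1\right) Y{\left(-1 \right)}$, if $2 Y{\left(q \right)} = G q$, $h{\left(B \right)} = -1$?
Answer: $384$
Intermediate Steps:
$R{\left(c \right)} = 7 + c^{2} - 4 c$
$G = 8$ ($G = 3 - -5 = 3 + 5 = 8$)
$Y{\left(q \right)} = 4 q$ ($Y{\left(q \right)} = \frac{8 q}{2} = 4 q$)
$R{\left(-1 \right)} \left(h{\left(6 \right)} \left(3 + 6\right) + 1\right) Y{\left(-1 \right)} = \left(7 + \left(-1\right)^{2} - -4\right) \left(- (3 + 6) + 1\right) 4 \left(-1\right) = \left(7 + 1 + 4\right) \left(\left(-1\right) 9 + 1\right) \left(-4\right) = 12 \left(-9 + 1\right) \left(-4\right) = 12 \left(-8\right) \left(-4\right) = \left(-96\right) \left(-4\right) = 384$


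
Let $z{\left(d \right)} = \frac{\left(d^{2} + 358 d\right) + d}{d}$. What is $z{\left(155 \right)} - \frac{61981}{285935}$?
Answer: $\frac{146908609}{285935} \approx 513.78$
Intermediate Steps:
$z{\left(d \right)} = \frac{d^{2} + 359 d}{d}$
$z{\left(155 \right)} - \frac{61981}{285935} = \left(359 + 155\right) - \frac{61981}{285935} = 514 - 61981 \cdot \frac{1}{285935} = 514 - \frac{61981}{285935} = \frac{146908609}{285935}$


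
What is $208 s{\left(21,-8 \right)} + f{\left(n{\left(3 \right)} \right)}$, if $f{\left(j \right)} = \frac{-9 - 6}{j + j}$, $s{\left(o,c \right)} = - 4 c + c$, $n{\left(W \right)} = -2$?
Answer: $\frac{19983}{4} \approx 4995.8$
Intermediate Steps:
$s{\left(o,c \right)} = - 3 c$
$f{\left(j \right)} = - \frac{15}{2 j}$
$208 s{\left(21,-8 \right)} + f{\left(n{\left(3 \right)} \right)} = 208 \left(\left(-3\right) \left(-8\right)\right) - \frac{15}{2 \left(-2\right)} = 208 \cdot 24 - - \frac{15}{4} = 4992 + \frac{15}{4} = \frac{19983}{4}$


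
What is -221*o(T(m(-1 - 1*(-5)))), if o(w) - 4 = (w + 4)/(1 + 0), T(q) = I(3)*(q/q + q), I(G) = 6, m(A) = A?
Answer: -8398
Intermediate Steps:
T(q) = 6 + 6*q (T(q) = 6*(q/q + q) = 6*(1 + q) = 6 + 6*q)
o(w) = 8 + w (o(w) = 4 + (w + 4)/(1 + 0) = 4 + (4 + w)/1 = 4 + (4 + w)*1 = 4 + (4 + w) = 8 + w)
-221*o(T(m(-1 - 1*(-5)))) = -221*(8 + (6 + 6*(-1 - 1*(-5)))) = -221*(8 + (6 + 6*(-1 + 5))) = -221*(8 + (6 + 6*4)) = -221*(8 + (6 + 24)) = -221*(8 + 30) = -221*38 = -8398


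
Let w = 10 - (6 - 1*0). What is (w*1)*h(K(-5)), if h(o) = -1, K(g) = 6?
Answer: -4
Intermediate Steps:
w = 4 (w = 10 - (6 + 0) = 10 - 1*6 = 10 - 6 = 4)
(w*1)*h(K(-5)) = (4*1)*(-1) = 4*(-1) = -4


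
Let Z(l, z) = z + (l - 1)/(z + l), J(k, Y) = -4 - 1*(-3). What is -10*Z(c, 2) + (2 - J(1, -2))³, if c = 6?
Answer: ¾ ≈ 0.75000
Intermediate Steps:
J(k, Y) = -1 (J(k, Y) = -4 + 3 = -1)
Z(l, z) = z + (-1 + l)/(l + z)
-10*Z(c, 2) + (2 - J(1, -2))³ = -10*(-1 + 6 + 2² + 6*2)/(6 + 2) + (2 - 1*(-1))³ = -10*(-1 + 6 + 4 + 12)/8 + (2 + 1)³ = -5*21/4 + 3³ = -10*21/8 + 27 = -105/4 + 27 = ¾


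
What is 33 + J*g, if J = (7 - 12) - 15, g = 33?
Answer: -627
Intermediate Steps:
J = -20 (J = -5 - 15 = -20)
33 + J*g = 33 - 20*33 = 33 - 660 = -627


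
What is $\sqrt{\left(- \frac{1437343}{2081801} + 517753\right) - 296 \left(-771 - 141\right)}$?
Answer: $\frac{\sqrt{3413828086631430962}}{2081801} \approx 887.53$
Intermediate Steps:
$\sqrt{\left(- \frac{1437343}{2081801} + 517753\right) - 296 \left(-771 - 141\right)} = \sqrt{\left(\left(-1437343\right) \frac{1}{2081801} + 517753\right) - -269952} = \sqrt{\left(- \frac{1437343}{2081801} + 517753\right) + 269952} = \sqrt{\frac{1077857275810}{2081801} + 269952} = \sqrt{\frac{1639843619362}{2081801}} = \frac{\sqrt{3413828086631430962}}{2081801}$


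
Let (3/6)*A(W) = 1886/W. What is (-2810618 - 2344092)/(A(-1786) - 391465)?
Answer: 4603156030/349580131 ≈ 13.168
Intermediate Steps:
A(W) = 3772/W (A(W) = 2*(1886/W) = 3772/W)
(-2810618 - 2344092)/(A(-1786) - 391465) = (-2810618 - 2344092)/(3772/(-1786) - 391465) = -5154710/(3772*(-1/1786) - 391465) = -5154710/(-1886/893 - 391465) = -5154710/(-349580131/893) = -5154710*(-893/349580131) = 4603156030/349580131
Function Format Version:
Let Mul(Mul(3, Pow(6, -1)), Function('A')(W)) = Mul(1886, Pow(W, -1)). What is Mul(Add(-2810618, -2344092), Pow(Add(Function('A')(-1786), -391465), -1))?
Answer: Rational(4603156030, 349580131) ≈ 13.168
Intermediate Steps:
Function('A')(W) = Mul(3772, Pow(W, -1)) (Function('A')(W) = Mul(2, Mul(1886, Pow(W, -1))) = Mul(3772, Pow(W, -1)))
Mul(Add(-2810618, -2344092), Pow(Add(Function('A')(-1786), -391465), -1)) = Mul(Add(-2810618, -2344092), Pow(Add(Mul(3772, Pow(-1786, -1)), -391465), -1)) = Mul(-5154710, Pow(Add(Mul(3772, Rational(-1, 1786)), -391465), -1)) = Mul(-5154710, Pow(Add(Rational(-1886, 893), -391465), -1)) = Mul(-5154710, Pow(Rational(-349580131, 893), -1)) = Mul(-5154710, Rational(-893, 349580131)) = Rational(4603156030, 349580131)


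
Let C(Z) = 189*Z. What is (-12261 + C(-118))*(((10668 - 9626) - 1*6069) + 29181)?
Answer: -834834702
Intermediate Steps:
(-12261 + C(-118))*(((10668 - 9626) - 1*6069) + 29181) = (-12261 + 189*(-118))*(((10668 - 9626) - 1*6069) + 29181) = (-12261 - 22302)*((1042 - 6069) + 29181) = -34563*(-5027 + 29181) = -34563*24154 = -834834702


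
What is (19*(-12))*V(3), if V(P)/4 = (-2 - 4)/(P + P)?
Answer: 912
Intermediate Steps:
V(P) = -12/P (V(P) = 4*((-2 - 4)/(P + P)) = 4*(-6*1/(2*P)) = 4*(-3/P) = -12/P)
(19*(-12))*V(3) = (19*(-12))*(-12/3) = -(-2736)/3 = -228*(-4) = 912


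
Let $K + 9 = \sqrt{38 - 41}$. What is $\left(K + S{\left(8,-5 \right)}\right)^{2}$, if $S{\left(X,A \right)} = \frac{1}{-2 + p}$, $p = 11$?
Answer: $\frac{6157}{81} - \frac{160 i \sqrt{3}}{9} \approx 76.012 - 30.792 i$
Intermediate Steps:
$K = -9 + i \sqrt{3}$ ($K = -9 + \sqrt{38 - 41} = -9 + \sqrt{-3} = -9 + i \sqrt{3} \approx -9.0 + 1.732 i$)
$S{\left(X,A \right)} = \frac{1}{9}$ ($S{\left(X,A \right)} = \frac{1}{-2 + 11} = \frac{1}{9}$)
$\left(K + S{\left(8,-5 \right)}\right)^{2} = \left(\left(-9 + i \sqrt{3}\right) + \frac{1}{9}\right)^{2} = \left(- \frac{80}{9} + i \sqrt{3}\right)^{2}$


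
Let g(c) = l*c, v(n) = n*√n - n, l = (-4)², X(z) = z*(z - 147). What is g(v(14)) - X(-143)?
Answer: -41694 + 224*√14 ≈ -40856.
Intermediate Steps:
X(z) = z*(-147 + z)
l = 16
v(n) = n^(3/2) - n
g(c) = 16*c
g(v(14)) - X(-143) = 16*(14^(3/2) - 1*14) - (-143)*(-147 - 143) = 16*(14*√14 - 14) - (-143)*(-290) = 16*(-14 + 14*√14) - 1*41470 = (-224 + 224*√14) - 41470 = -41694 + 224*√14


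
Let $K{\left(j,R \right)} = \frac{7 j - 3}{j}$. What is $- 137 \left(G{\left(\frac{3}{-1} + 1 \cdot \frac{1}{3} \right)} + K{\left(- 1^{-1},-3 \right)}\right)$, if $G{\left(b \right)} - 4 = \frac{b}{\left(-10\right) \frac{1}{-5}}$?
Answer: $- \frac{5206}{3} \approx -1735.3$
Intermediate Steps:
$G{\left(b \right)} = 4 + \frac{b}{2}$ ($G{\left(b \right)} = 4 + \frac{b}{\left(-10\right) \frac{1}{-5}} = 4 + \frac{b}{\left(-10\right) \left(- \frac{1}{5}\right)} = 4 + \frac{b}{2}$)
$K{\left(j,R \right)} = \frac{-3 + 7 j}{j}$
$- 137 \left(G{\left(\frac{3}{-1} + 1 \cdot \frac{1}{3} \right)} + K{\left(- 1^{-1},-3 \right)}\right) = - 137 \left(\left(4 + \frac{\frac{3}{-1} + 1 \cdot \frac{1}{3}}{2}\right) + \left(7 - \frac{3}{\left(-1\right) 1^{-1}}\right)\right) = - 137 \left(\left(4 + \frac{3 \left(-1\right) + 1 \cdot \frac{1}{3}}{2}\right) + \left(7 - \frac{3}{\left(-1\right) 1}\right)\right) = - 137 \left(\left(4 + \frac{-3 + \frac{1}{3}}{2}\right) + \left(7 - \frac{3}{-1}\right)\right) = - 137 \left(\left(4 + \frac{1}{2} \left(- \frac{8}{3}\right)\right) + \left(7 - -3\right)\right) = - 137 \left(\left(4 - \frac{4}{3}\right) + \left(7 + 3\right)\right) = - 137 \left(\frac{8}{3} + 10\right) = \left(-137\right) \frac{38}{3} = - \frac{5206}{3}$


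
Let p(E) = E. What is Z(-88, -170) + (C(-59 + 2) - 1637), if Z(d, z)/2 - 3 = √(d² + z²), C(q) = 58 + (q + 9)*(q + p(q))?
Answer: 3899 + 4*√9161 ≈ 4281.9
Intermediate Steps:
C(q) = 58 + 2*q*(9 + q) (C(q) = 58 + (q + 9)*(q + q) = 58 + (9 + q)*(2*q) = 58 + 2*q*(9 + q))
Z(d, z) = 6 + 2*√(d² + z²)
Z(-88, -170) + (C(-59 + 2) - 1637) = (6 + 2*√((-88)² + (-170)²)) + ((58 + 2*(-59 + 2)² + 18*(-59 + 2)) - 1637) = (6 + 2*√(7744 + 28900)) + ((58 + 2*(-57)² + 18*(-57)) - 1637) = (6 + 2*√36644) + ((58 + 2*3249 - 1026) - 1637) = (6 + 2*(2*√9161)) + ((58 + 6498 - 1026) - 1637) = (6 + 4*√9161) + (5530 - 1637) = (6 + 4*√9161) + 3893 = 3899 + 4*√9161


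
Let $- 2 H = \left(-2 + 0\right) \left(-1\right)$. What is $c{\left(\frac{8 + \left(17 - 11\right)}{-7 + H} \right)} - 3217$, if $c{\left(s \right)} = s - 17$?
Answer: $- \frac{12943}{4} \approx -3235.8$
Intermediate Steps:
$H = -1$ ($H = - \frac{\left(-2 + 0\right) \left(-1\right)}{2} = - \frac{\left(-2\right) \left(-1\right)}{2} = \left(- \frac{1}{2}\right) 2 = -1$)
$c{\left(s \right)} = -17 + s$ ($c{\left(s \right)} = s - 17 = -17 + s$)
$c{\left(\frac{8 + \left(17 - 11\right)}{-7 + H} \right)} - 3217 = \left(-17 + \frac{8 + \left(17 - 11\right)}{-7 - 1}\right) - 3217 = \left(-17 + \frac{8 + \left(17 - 11\right)}{-8}\right) - 3217 = \left(-17 + \left(8 + 6\right) \left(- \frac{1}{8}\right)\right) - 3217 = \left(-17 + 14 \left(- \frac{1}{8}\right)\right) - 3217 = \left(-17 - \frac{7}{4}\right) - 3217 = - \frac{75}{4} - 3217 = - \frac{12943}{4}$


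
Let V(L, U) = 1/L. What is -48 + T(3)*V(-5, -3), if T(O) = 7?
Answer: -247/5 ≈ -49.400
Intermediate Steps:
-48 + T(3)*V(-5, -3) = -48 + 7/(-5) = -48 + 7*(-⅕) = -48 - 7/5 = -247/5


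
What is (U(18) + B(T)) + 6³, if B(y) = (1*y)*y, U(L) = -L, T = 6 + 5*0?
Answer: 234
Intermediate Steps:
T = 6 (T = 6 + 0 = 6)
B(y) = y² (B(y) = y*y = y²)
(U(18) + B(T)) + 6³ = (-1*18 + 6²) + 6³ = (-18 + 36) + 216 = 18 + 216 = 234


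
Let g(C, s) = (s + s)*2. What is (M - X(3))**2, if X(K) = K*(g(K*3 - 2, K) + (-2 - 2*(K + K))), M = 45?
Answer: 2601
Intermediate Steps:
g(C, s) = 4*s (g(C, s) = (2*s)*2 = 4*s)
X(K) = -2*K (X(K) = K*(4*K + (-2 - 2*(K + K))) = K*(4*K + (-2 - 4*K)) = K*(-2) = -2*K)
(M - X(3))**2 = (45 - (-2)*3)**2 = (45 - 1*(-6))**2 = (45 + 6)**2 = 51**2 = 2601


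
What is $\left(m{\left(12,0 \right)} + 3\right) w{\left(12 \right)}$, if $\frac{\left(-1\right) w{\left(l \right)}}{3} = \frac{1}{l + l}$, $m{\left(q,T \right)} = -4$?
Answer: $\frac{1}{8} \approx 0.125$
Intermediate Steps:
$w{\left(l \right)} = - \frac{3}{2 l}$ ($w{\left(l \right)} = - \frac{3}{l + l} = - \frac{3}{2 l}$)
$\left(m{\left(12,0 \right)} + 3\right) w{\left(12 \right)} = \left(-4 + 3\right) \left(- \frac{3}{2 \cdot 12}\right) = - \frac{-3}{2 \cdot 12} = \left(-1\right) \left(- \frac{1}{8}\right) = \frac{1}{8}$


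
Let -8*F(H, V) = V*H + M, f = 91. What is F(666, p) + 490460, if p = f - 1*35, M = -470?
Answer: 1943427/4 ≈ 4.8586e+5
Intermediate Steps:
p = 56 (p = 91 - 1*35 = 91 - 35 = 56)
F(H, V) = 235/4 - H*V/8 (F(H, V) = -(V*H - 470)/8 = -(H*V - 470)/8 = -(-470 + H*V)/8 = 235/4 - H*V/8)
F(666, p) + 490460 = (235/4 - ⅛*666*56) + 490460 = (235/4 - 4662) + 490460 = -18413/4 + 490460 = 1943427/4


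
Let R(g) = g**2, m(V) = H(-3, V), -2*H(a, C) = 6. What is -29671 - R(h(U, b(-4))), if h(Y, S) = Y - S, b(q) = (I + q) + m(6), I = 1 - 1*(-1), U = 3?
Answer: -29735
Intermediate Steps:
H(a, C) = -3 (H(a, C) = -1/2*6 = -3)
m(V) = -3
I = 2 (I = 1 + 1 = 2)
b(q) = -1 + q (b(q) = (2 + q) - 3 = -1 + q)
-29671 - R(h(U, b(-4))) = -29671 - (3 - (-1 - 4))**2 = -29671 - (3 - 1*(-5))**2 = -29671 - (3 + 5)**2 = -29671 - 1*8**2 = -29671 - 1*64 = -29671 - 64 = -29735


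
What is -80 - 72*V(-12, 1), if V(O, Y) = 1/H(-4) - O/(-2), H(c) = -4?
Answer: 370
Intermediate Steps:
V(O, Y) = -¼ + O/2 (V(O, Y) = 1/(-4) - O/(-2) = 1*(-¼) - O*(-½) = -¼ + O/2)
-80 - 72*V(-12, 1) = -80 - 72*(-¼ + (½)*(-12)) = -80 - 72*(-¼ - 6) = -80 - 72*(-25/4) = -80 + 450 = 370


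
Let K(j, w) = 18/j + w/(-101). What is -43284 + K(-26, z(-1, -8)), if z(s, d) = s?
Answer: -56832788/1313 ≈ -43285.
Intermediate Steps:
K(j, w) = 18/j - w/101 (K(j, w) = 18/j + w*(-1/101) = 18/j - w/101)
-43284 + K(-26, z(-1, -8)) = -43284 + (18/(-26) - 1/101*(-1)) = -43284 + (18*(-1/26) + 1/101) = -43284 + (-9/13 + 1/101) = -43284 - 896/1313 = -56832788/1313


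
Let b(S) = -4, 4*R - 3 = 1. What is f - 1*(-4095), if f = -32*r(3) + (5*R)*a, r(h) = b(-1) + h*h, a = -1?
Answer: 3930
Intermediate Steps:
R = 1 (R = 3/4 + (1/4)*1 = 3/4 + 1/4 = 1)
r(h) = -4 + h**2 (r(h) = -4 + h*h = -4 + h**2)
f = -165 (f = -32*(-4 + 3**2) + (5*1)*(-1) = -32*(-4 + 9) + 5*(-1) = -32*5 - 5 = -160 - 5 = -165)
f - 1*(-4095) = -165 - 1*(-4095) = -165 + 4095 = 3930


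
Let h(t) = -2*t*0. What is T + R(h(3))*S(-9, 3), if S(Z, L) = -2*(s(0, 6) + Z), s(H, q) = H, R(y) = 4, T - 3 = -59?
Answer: 16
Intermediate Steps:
T = -56 (T = 3 - 59 = -56)
h(t) = 0
S(Z, L) = -2*Z (S(Z, L) = -2*(0 + Z) = -2*Z)
T + R(h(3))*S(-9, 3) = -56 + 4*(-2*(-9)) = -56 + 4*18 = -56 + 72 = 16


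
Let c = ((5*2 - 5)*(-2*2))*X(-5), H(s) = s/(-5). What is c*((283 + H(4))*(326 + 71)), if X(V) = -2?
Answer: 4481336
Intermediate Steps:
H(s) = -s/5 (H(s) = s*(-⅕) = -s/5)
c = 40 (c = ((5*2 - 5)*(-2*2))*(-2) = ((10 - 5)*(-4))*(-2) = (5*(-4))*(-2) = -20*(-2) = 40)
c*((283 + H(4))*(326 + 71)) = 40*((283 - ⅕*4)*(326 + 71)) = 40*((283 - ⅘)*397) = 40*((1411/5)*397) = 40*(560167/5) = 4481336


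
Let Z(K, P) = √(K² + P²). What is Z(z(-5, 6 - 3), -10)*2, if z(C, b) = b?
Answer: 2*√109 ≈ 20.881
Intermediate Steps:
Z(z(-5, 6 - 3), -10)*2 = √((6 - 3)² + (-10)²)*2 = √(3² + 100)*2 = √(9 + 100)*2 = √109*2 = 2*√109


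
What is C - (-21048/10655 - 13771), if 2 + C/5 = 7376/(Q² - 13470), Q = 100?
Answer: 50846346901/3697285 ≈ 13752.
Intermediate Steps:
C = -7158/347 (C = -10 + 5*(7376/(100² - 13470)) = -10 + 5*(7376/(10000 - 13470)) = -10 + 5*(7376/(-3470)) = -10 + 5*(7376*(-1/3470)) = -10 + 5*(-3688/1735) = -10 - 3688/347 = -7158/347 ≈ -20.628)
C - (-21048/10655 - 13771) = -7158/347 - (-21048/10655 - 13771) = -7158/347 - 1*(-146751053/10655) = -7158/347 + 146751053/10655 = 50846346901/3697285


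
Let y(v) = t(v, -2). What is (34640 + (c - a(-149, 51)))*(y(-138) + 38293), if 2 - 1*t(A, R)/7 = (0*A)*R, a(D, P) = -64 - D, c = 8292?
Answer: 1641340029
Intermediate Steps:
t(A, R) = 14 (t(A, R) = 14 - 7*0*A*R = 14 - 0*R = 14 - 7*0 = 14 + 0 = 14)
y(v) = 14
(34640 + (c - a(-149, 51)))*(y(-138) + 38293) = (34640 + (8292 - (-64 - 1*(-149))))*(14 + 38293) = (34640 + (8292 - (-64 + 149)))*38307 = (34640 + (8292 - 1*85))*38307 = (34640 + (8292 - 85))*38307 = (34640 + 8207)*38307 = 42847*38307 = 1641340029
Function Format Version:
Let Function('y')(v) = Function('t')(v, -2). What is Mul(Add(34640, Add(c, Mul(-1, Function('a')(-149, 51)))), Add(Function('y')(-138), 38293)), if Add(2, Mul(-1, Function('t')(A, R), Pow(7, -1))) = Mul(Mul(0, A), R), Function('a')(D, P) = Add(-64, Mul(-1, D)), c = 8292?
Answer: 1641340029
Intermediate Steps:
Function('t')(A, R) = 14 (Function('t')(A, R) = Add(14, Mul(-7, Mul(Mul(0, A), R))) = Add(14, Mul(-7, Mul(0, R))) = Add(14, Mul(-7, 0)) = Add(14, 0) = 14)
Function('y')(v) = 14
Mul(Add(34640, Add(c, Mul(-1, Function('a')(-149, 51)))), Add(Function('y')(-138), 38293)) = Mul(Add(34640, Add(8292, Mul(-1, Add(-64, Mul(-1, -149))))), Add(14, 38293)) = Mul(Add(34640, Add(8292, Mul(-1, Add(-64, 149)))), 38307) = Mul(Add(34640, Add(8292, Mul(-1, 85))), 38307) = Mul(Add(34640, Add(8292, -85)), 38307) = Mul(Add(34640, 8207), 38307) = Mul(42847, 38307) = 1641340029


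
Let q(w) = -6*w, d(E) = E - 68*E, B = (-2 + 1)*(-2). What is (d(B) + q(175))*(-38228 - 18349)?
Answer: 66987168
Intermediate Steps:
B = 2 (B = -1*(-2) = 2)
d(E) = -67*E
(d(B) + q(175))*(-38228 - 18349) = (-67*2 - 6*175)*(-38228 - 18349) = (-134 - 1050)*(-56577) = -1184*(-56577) = 66987168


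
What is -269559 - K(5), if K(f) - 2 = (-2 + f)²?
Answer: -269570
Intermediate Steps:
K(f) = 2 + (-2 + f)²
-269559 - K(5) = -269559 - (2 + (-2 + 5)²) = -269559 - (2 + 3²) = -269559 - (2 + 9) = -269559 - 1*11 = -269559 - 11 = -269570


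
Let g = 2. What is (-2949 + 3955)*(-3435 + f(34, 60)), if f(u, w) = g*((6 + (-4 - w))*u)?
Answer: -7423274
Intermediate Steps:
f(u, w) = 2*u*(2 - w) (f(u, w) = 2*((6 + (-4 - w))*u) = 2*((2 - w)*u) = 2*(u*(2 - w)) = 2*u*(2 - w))
(-2949 + 3955)*(-3435 + f(34, 60)) = (-2949 + 3955)*(-3435 + 2*34*(2 - 1*60)) = 1006*(-3435 + 2*34*(2 - 60)) = 1006*(-3435 + 2*34*(-58)) = 1006*(-3435 - 3944) = 1006*(-7379) = -7423274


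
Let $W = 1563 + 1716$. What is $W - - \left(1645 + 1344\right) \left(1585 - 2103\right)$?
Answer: $-1545023$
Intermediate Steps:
$W = 3279$
$W - - \left(1645 + 1344\right) \left(1585 - 2103\right) = 3279 - - \left(1645 + 1344\right) \left(1585 - 2103\right) = 3279 - - 2989 \left(-518\right) = 3279 - \left(-1\right) \left(-1548302\right) = 3279 - 1548302 = -1545023$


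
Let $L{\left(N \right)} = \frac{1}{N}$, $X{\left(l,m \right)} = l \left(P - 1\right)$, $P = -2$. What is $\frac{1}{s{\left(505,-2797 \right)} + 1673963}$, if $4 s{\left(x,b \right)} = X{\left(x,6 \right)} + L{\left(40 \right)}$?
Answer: $\frac{160}{267773481} \approx 5.9752 \cdot 10^{-7}$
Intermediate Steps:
$X{\left(l,m \right)} = - 3 l$ ($X{\left(l,m \right)} = l \left(-2 - 1\right) = l \left(-3\right) = - 3 l$)
$s{\left(x,b \right)} = \frac{1}{160} - \frac{3 x}{4}$ ($s{\left(x,b \right)} = \frac{- 3 x + \frac{1}{40}}{4} = \frac{\frac{1}{40} - 3 x}{4} = \frac{1}{160} - \frac{3 x}{4}$)
$\frac{1}{s{\left(505,-2797 \right)} + 1673963} = \frac{1}{\left(\frac{1}{160} - \frac{1515}{4}\right) + 1673963} = \frac{1}{- \frac{60599}{160} + 1673963} = \frac{1}{\frac{267773481}{160}} = \frac{160}{267773481}$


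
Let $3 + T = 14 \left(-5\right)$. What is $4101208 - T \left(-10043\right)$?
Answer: $3368069$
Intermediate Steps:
$T = -73$ ($T = -3 + 14 \left(-5\right) = -3 - 70 = -73$)
$4101208 - T \left(-10043\right) = 4101208 - \left(-73\right) \left(-10043\right) = 4101208 - 733139 = 3368069$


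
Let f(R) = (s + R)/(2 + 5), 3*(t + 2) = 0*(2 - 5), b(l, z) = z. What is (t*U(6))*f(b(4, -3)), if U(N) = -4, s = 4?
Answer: 8/7 ≈ 1.1429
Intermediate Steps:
t = -2 (t = -2 + (0*(2 - 5))/3 = -2 + (0*(-3))/3 = -2 + (1/3)*0 = -2 + 0 = -2)
f(R) = 4/7 + R/7 (f(R) = (4 + R)/(2 + 5) = (4 + R)/7 = (4 + R)*(1/7) = 4/7 + R/7)
(t*U(6))*f(b(4, -3)) = (-2*(-4))*(4/7 + (1/7)*(-3)) = 8*(4/7 - 3/7) = 8*(1/7) = 8/7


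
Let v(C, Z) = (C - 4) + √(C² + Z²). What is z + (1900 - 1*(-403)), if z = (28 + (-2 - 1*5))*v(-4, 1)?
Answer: 2135 + 21*√17 ≈ 2221.6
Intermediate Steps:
v(C, Z) = -4 + C + √(C² + Z²) (v(C, Z) = (-4 + C) + √(C² + Z²) = -4 + C + √(C² + Z²))
z = -168 + 21*√17 (z = (28 + (-2 - 1*5))*(-4 - 4 + √((-4)² + 1²)) = (28 + (-2 - 5))*(-4 - 4 + √(16 + 1)) = (28 - 7)*(-4 - 4 + √17) = 21*(-8 + √17) = -168 + 21*√17 ≈ -81.415)
z + (1900 - 1*(-403)) = (-168 + 21*√17) + (1900 - 1*(-403)) = (-168 + 21*√17) + (1900 + 403) = (-168 + 21*√17) + 2303 = 2135 + 21*√17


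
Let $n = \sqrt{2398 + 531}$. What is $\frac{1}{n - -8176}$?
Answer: $\frac{8176}{66844047} - \frac{\sqrt{2929}}{66844047} \approx 0.0001215$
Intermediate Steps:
$n = \sqrt{2929} \approx 54.12$
$\frac{1}{n - -8176} = \frac{1}{\sqrt{2929} - -8176} = \frac{1}{\sqrt{2929} + 8176} = \frac{1}{8176 + \sqrt{2929}}$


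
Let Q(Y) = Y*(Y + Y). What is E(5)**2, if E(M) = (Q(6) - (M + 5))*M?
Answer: 96100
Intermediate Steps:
Q(Y) = 2*Y**2 (Q(Y) = Y*(2*Y) = 2*Y**2)
E(M) = M*(67 - M) (E(M) = (2*6**2 - (M + 5))*M = (2*36 - (5 + M))*M = (72 + (-5 - M))*M = (67 - M)*M = M*(67 - M))
E(5)**2 = (5*(67 - 1*5))**2 = (5*(67 - 5))**2 = (5*62)**2 = 310**2 = 96100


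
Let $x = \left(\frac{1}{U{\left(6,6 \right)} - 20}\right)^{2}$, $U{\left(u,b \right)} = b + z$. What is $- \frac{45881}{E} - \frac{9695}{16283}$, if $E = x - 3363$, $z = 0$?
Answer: $\frac{3256681701}{249602107} \approx 13.047$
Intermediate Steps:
$U{\left(u,b \right)} = b$ ($U{\left(u,b \right)} = b + 0 = b$)
$x = \frac{1}{196}$ ($x = \left(\frac{1}{6 - 20}\right)^{2} = \left(\frac{1}{-14}\right)^{2} = \left(- \frac{1}{14}\right)^{2} = \frac{1}{196} \approx 0.005102$)
$E = - \frac{659147}{196}$ ($E = \frac{1}{196} - 3363 = - \frac{659147}{196} \approx -3363.0$)
$- \frac{45881}{E} - \frac{9695}{16283} = - \frac{45881}{- \frac{659147}{196}} - \frac{9695}{16283} = \left(-45881\right) \left(- \frac{196}{659147}\right) - \frac{9695}{16283} = \frac{209132}{15329} - \frac{9695}{16283} = \frac{3256681701}{249602107}$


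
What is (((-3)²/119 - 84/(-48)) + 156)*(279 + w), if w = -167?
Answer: 300500/17 ≈ 17676.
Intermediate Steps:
(((-3)²/119 - 84/(-48)) + 156)*(279 + w) = (((-3)²/119 - 84/(-48)) + 156)*(279 - 167) = ((9*(1/119) - 84*(-1/48)) + 156)*112 = ((9/119 + 7/4) + 156)*112 = (869/476 + 156)*112 = (75125/476)*112 = 300500/17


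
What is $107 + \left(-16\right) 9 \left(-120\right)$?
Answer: $17387$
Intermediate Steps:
$107 + \left(-16\right) 9 \left(-120\right) = 107 - -17280 = 107 + 17280 = 17387$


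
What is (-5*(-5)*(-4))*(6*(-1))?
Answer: 600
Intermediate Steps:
(-5*(-5)*(-4))*(6*(-1)) = (25*(-4))*(-6) = -100*(-6) = 600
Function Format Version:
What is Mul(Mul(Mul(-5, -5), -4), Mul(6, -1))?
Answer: 600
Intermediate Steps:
Mul(Mul(Mul(-5, -5), -4), Mul(6, -1)) = Mul(Mul(25, -4), -6) = Mul(-100, -6) = 600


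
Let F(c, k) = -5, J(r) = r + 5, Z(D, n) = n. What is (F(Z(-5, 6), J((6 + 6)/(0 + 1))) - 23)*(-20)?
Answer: 560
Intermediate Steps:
J(r) = 5 + r
(F(Z(-5, 6), J((6 + 6)/(0 + 1))) - 23)*(-20) = (-5 - 23)*(-20) = -28*(-20) = 560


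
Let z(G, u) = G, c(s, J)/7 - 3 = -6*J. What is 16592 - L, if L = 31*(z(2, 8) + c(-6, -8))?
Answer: 5463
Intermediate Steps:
c(s, J) = 21 - 42*J (c(s, J) = 21 + 7*(-6*J) = 21 - 42*J)
L = 11129 (L = 31*(2 + (21 - 42*(-8))) = 31*(2 + (21 + 336)) = 31*(2 + 357) = 31*359 = 11129)
16592 - L = 16592 - 1*11129 = 16592 - 11129 = 5463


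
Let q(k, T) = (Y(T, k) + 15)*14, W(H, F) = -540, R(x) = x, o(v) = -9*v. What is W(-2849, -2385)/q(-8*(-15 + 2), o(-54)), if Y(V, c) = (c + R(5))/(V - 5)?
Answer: -64935/25634 ≈ -2.5332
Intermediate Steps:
Y(V, c) = (5 + c)/(-5 + V) (Y(V, c) = (c + 5)/(V - 5) = (5 + c)/(-5 + V))
q(k, T) = 210 + 14*(5 + k)/(-5 + T) (q(k, T) = ((5 + k)/(-5 + T) + 15)*14 = (15 + (5 + k)/(-5 + T))*14 = 210 + 14*(5 + k)/(-5 + T))
W(-2849, -2385)/q(-8*(-15 + 2), o(-54)) = -540*(-5 - 9*(-54))/(14*(-70 - 8*(-15 + 2) + 15*(-9*(-54)))) = -540*(-5 + 486)/(14*(-70 - 8*(-13) + 15*486)) = -540*481/(14*(-70 + 104 + 7290)) = -540/(14*(1/481)*7324) = -540/102536/481 = -540*481/102536 = -64935/25634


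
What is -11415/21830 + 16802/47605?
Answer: -35324683/207843430 ≈ -0.16996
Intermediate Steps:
-11415/21830 + 16802/47605 = -11415*1/21830 + 16802*(1/47605) = -2283/4366 + 16802/47605 = -35324683/207843430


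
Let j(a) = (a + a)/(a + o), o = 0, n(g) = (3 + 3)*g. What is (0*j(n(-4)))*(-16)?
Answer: 0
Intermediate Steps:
n(g) = 6*g
j(a) = 2 (j(a) = (a + a)/(a + 0) = (2*a)/a = 2)
(0*j(n(-4)))*(-16) = (0*2)*(-16) = 0*(-16) = 0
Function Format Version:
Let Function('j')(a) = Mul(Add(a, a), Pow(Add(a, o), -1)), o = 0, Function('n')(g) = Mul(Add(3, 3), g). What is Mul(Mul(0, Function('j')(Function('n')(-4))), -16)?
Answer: 0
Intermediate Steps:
Function('n')(g) = Mul(6, g)
Function('j')(a) = 2 (Function('j')(a) = Mul(Add(a, a), Pow(Add(a, 0), -1)) = Mul(Mul(2, a), Pow(a, -1)) = 2)
Mul(Mul(0, Function('j')(Function('n')(-4))), -16) = Mul(Mul(0, 2), -16) = Mul(0, -16) = 0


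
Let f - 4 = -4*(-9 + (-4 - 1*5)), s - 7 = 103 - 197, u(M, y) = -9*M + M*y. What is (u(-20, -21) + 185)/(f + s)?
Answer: -785/11 ≈ -71.364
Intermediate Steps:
s = -87 (s = 7 + (103 - 197) = 7 - 94 = -87)
f = 76 (f = 4 - 4*(-9 + (-4 - 1*5)) = 4 - 4*(-9 + (-4 - 5)) = 4 - 4*(-9 - 9) = 4 - 4*(-18) = 4 + 72 = 76)
(u(-20, -21) + 185)/(f + s) = (-20*(-9 - 21) + 185)/(76 - 87) = (-20*(-30) + 185)/(-11) = (600 + 185)*(-1/11) = 785*(-1/11) = -785/11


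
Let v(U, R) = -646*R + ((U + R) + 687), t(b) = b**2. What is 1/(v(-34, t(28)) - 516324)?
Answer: -1/1021351 ≈ -9.7909e-7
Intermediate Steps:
v(U, R) = 687 + U - 645*R (v(U, R) = -646*R + ((R + U) + 687) = -646*R + (687 + R + U) = 687 + U - 645*R)
1/(v(-34, t(28)) - 516324) = 1/((687 - 34 - 645*28**2) - 516324) = 1/((687 - 34 - 645*784) - 516324) = 1/((687 - 34 - 505680) - 516324) = 1/(-505027 - 516324) = 1/(-1021351) = -1/1021351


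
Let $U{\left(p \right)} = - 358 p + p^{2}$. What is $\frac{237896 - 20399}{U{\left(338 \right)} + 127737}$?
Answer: $\frac{217497}{120977} \approx 1.7978$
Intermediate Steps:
$U{\left(p \right)} = p^{2} - 358 p$
$\frac{237896 - 20399}{U{\left(338 \right)} + 127737} = \frac{237896 - 20399}{338 \left(-358 + 338\right) + 127737} = \frac{217497}{338 \left(-20\right) + 127737} = \frac{217497}{-6760 + 127737} = \frac{217497}{120977}$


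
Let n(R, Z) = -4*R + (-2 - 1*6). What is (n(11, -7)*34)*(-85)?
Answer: 150280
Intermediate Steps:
n(R, Z) = -8 - 4*R (n(R, Z) = -4*R + (-2 - 6) = -4*R - 8 = -8 - 4*R)
(n(11, -7)*34)*(-85) = ((-8 - 4*11)*34)*(-85) = ((-8 - 44)*34)*(-85) = -52*34*(-85) = -1768*(-85) = 150280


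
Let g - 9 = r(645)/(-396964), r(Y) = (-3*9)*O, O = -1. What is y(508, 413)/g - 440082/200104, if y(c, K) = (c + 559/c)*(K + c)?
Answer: 788322810524255071/15132078691332 ≈ 52096.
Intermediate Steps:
r(Y) = 27 (r(Y) = -3*9*(-1) = -27*(-1) = 27)
y(c, K) = (K + c)*(c + 559/c)
g = 3572649/396964 (g = 9 + 27/(-396964) = 9 + 27*(-1/396964) = 9 - 27/396964 = 3572649/396964 ≈ 8.9999)
y(508, 413)/g - 440082/200104 = (559 + 508**2 + 413*508 + 559*413/508)/(3572649/396964) - 440082/200104 = (559 + 258064 + 209804 + 559*413*(1/508))*(396964/3572649) - 440082*1/200104 = (559 + 258064 + 209804 + 230867/508)*(396964/3572649) - 220041/100052 = (238191783/508)*(396964/3572649) - 220041/100052 = 7879463578901/151242141 - 220041/100052 = 788322810524255071/15132078691332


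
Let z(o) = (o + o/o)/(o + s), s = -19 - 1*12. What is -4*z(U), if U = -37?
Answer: -36/17 ≈ -2.1176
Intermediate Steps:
s = -31 (s = -19 - 12 = -31)
z(o) = (1 + o)/(-31 + o) (z(o) = (o + o/o)/(o - 31) = (o + 1)/(-31 + o) = (1 + o)/(-31 + o))
-4*z(U) = -4*(1 - 37)/(-31 - 37) = -4*(-36)/(-68) = -(-1)*(-36)/17 = -4*9/17 = -36/17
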